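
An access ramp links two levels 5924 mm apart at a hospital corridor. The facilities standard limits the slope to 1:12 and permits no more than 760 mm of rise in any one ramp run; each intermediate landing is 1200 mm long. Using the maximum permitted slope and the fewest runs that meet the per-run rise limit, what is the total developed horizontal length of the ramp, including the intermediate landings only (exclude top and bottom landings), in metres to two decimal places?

At most 760 each: 5924/760 = 7.79, giving 8 ramp runs. That means 7 intermediate landings.
Horizontal run for 5924 mm of rise at 1:12 is 5924 × 12 = 71088 mm.
7 intermediate landings contribute 7 × 1200 = 8400 mm.
Developed length = 71088 + 8400 = 79488 mm.
= 79.49 m.

79.49 m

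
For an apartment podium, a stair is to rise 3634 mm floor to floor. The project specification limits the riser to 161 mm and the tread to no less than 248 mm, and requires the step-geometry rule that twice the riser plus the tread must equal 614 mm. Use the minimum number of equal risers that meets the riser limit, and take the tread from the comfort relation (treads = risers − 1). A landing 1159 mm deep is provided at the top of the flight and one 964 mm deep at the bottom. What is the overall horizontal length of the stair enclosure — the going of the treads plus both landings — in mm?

3634 / 161 = 22.571 → round up to 23 risers.
R = 3634 ÷ 23 = 158 mm.
From 2R + T = 614: T = 614 − 316 = 298 mm.
Treads = 23 − 1 = 22; going = 22 × 298 = 6556 mm.
Enclosure = 6556 + 1159 + 964 = 8679 mm.

8679 mm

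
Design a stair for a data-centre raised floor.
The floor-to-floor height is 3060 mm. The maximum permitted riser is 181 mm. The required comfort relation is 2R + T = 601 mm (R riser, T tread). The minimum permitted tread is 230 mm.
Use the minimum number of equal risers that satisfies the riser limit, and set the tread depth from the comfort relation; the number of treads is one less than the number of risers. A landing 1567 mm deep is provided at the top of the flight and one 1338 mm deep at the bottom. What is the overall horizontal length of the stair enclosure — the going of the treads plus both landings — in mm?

6761 mm

At most 181 each: 3060/181 = 16.91, giving 17 risers.
Each riser is 3060/17 = 180 mm (≤ 181 mm).
T = 601 − 2·180 = 241 mm, which satisfies the 230 mm minimum.
Going = (17 − 1) × 241 = 3856 mm.
Add landings: 3856 + 1567 + 1338 = 6761 mm.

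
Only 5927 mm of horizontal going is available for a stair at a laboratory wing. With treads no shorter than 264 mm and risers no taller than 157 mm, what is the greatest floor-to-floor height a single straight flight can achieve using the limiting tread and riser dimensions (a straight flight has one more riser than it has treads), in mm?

3611 mm

5927 / 264 = 22.45, so 22 treads fit.
Risers = treads + 1 = 23.
Maximum height = 23 × 157 = 3611 mm.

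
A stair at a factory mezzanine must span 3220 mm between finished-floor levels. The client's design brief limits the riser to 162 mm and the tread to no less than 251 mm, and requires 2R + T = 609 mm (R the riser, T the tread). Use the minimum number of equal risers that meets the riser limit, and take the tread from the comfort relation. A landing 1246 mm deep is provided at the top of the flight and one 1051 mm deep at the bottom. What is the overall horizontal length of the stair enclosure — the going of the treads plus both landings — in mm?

3220 / 162 = 19.88, so 20 risers are needed.
R = 3220 ÷ 20 = 161 mm.
From 2R + T = 609: T = 609 − 322 = 287 mm.
Treads = 20 − 1 = 19; going = 19 × 287 = 5453 mm.
Add landings: 5453 + 1246 + 1051 = 7750 mm.

7750 mm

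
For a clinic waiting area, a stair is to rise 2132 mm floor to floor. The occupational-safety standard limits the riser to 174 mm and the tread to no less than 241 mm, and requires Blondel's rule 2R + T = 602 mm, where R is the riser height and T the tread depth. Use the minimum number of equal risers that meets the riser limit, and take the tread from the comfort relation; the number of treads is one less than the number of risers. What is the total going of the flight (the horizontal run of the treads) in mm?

3288 mm

At most 174 each: 2132/174 = 12.25, giving 13 risers.
Each riser is 2132/13 = 164 mm (≤ 174 mm).
T = 602 − 2·164 = 274 mm, which satisfies the 241 mm minimum.
Going = (13 − 1) × 274 = 3288 mm.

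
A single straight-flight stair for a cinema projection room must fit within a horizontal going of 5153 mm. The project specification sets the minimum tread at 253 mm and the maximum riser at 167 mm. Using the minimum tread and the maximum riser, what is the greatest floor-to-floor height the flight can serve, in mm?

3507 mm

5153 / 253 = 20.37, so 20 treads fit.
Risers = treads + 1 = 21.
Maximum height = 21 × 167 = 3507 mm.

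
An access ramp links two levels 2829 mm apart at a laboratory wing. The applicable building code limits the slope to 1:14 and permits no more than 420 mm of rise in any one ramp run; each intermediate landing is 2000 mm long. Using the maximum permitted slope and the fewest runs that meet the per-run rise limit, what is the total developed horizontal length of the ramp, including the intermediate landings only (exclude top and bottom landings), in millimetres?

At most 420 each: 2829/420 = 6.74, giving 7 ramp runs. That means 6 intermediate landings.
Ramp run (horizontal) at 1:14: 2829 × 14 = 39606 mm.
Intermediate landings: 6 × 2000 = 12000 mm.
Developed length = 39606 + 12000 = 51606 mm.

51606 mm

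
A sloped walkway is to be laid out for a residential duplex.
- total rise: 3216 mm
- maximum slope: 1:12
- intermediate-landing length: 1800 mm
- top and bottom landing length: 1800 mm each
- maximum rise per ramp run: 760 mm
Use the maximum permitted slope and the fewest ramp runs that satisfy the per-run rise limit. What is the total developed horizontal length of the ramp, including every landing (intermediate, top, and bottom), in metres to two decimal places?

49.39 m

3216 / 760 = 4.23, so 5 ramp runs are needed. That means 4 intermediate landings.
Ramp run (horizontal) at 1:12: 3216 × 12 = 38592 mm.
4 intermediate landings contribute 4 × 1800 = 7200 mm.
Top and bottom landings: 2 × 1800 = 3600 mm.
Total = 38592 + 7200 + 3600 = 49392 mm.
= 49.39 m.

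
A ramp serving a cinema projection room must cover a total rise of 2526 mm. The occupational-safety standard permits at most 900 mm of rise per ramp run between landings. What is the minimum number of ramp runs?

3 runs

At most 900 each: 2526/900 = 2.81, giving 3 ramp runs.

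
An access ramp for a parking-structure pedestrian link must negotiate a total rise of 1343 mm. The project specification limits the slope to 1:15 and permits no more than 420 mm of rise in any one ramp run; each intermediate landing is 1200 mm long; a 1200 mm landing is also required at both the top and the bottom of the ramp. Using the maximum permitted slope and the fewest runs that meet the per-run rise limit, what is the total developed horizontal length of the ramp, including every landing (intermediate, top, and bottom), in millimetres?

⌈1343/420⌉ = 4 ramp runs. That means 3 intermediate landings.
Ramp run (horizontal) at 1:15: 1343 × 15 = 20145 mm.
3 intermediate landings contribute 3 × 1200 = 3600 mm.
Top and bottom landings: 2 × 1200 = 2400 mm.
Total = 20145 + 3600 + 2400 = 26145 mm.

26145 mm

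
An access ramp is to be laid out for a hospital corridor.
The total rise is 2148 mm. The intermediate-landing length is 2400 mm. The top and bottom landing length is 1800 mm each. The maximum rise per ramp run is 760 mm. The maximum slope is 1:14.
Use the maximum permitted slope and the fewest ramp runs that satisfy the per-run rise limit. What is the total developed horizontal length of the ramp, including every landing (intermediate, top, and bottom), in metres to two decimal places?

38.47 m

2148 / 760 = 2.83, so 3 ramp runs are needed. That means 2 intermediate landings.
Horizontal run for 2148 mm of rise at 1:14 is 2148 × 14 = 30072 mm.
2 intermediate landings contribute 2 × 2400 = 4800 mm.
Top and bottom landings: 2 × 1800 = 3600 mm.
Total = 30072 + 4800 + 3600 = 38472 mm.
= 38.47 m.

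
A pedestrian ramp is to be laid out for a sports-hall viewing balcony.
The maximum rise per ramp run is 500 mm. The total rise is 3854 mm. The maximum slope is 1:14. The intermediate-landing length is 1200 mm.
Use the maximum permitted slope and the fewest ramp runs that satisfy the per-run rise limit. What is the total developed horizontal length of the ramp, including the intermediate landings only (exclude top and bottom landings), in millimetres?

62356 mm

⌈3854/500⌉ = 8 ramp runs. That means 7 intermediate landings.
Ramp run (horizontal) at 1:14: 3854 × 14 = 53956 mm.
Intermediate landings: 7 × 1200 = 8400 mm.
Total developed length = 53956 + 8400 = 62356 mm.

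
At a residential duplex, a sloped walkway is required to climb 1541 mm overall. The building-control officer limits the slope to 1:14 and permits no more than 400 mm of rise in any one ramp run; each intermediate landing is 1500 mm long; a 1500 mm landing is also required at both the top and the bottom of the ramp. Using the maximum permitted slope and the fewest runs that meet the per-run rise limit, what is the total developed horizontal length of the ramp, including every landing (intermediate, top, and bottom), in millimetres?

At most 400 each: 1541/400 = 3.85, giving 4 ramp runs. That means 3 intermediate landings.
Horizontal run for 1541 mm of rise at 1:14 is 1541 × 14 = 21574 mm.
Intermediate landings: 3 × 1500 = 4500 mm.
Top and bottom landings: 2 × 1500 = 3000 mm.
Total = 21574 + 4500 + 3000 = 29074 mm.

29074 mm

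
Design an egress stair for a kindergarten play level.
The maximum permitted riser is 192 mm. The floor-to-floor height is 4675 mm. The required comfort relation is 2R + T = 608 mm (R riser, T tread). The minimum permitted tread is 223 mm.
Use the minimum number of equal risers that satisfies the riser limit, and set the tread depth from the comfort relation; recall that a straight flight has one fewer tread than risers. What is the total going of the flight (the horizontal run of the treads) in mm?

At most 192 each: 4675/192 = 24.35, giving 25 risers.
Riser R = 4675 / 25 = 187 mm, within the 192 mm limit.
Tread T = 608 − 2 × 187 = 234 mm (≥ 223 mm).
Treads = 25 − 1 = 24; going = 24 × 234 = 5616 mm.

5616 mm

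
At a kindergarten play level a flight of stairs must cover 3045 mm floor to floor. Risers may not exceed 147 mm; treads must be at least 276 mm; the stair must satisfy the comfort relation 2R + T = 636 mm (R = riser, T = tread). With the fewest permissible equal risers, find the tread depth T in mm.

346 mm

3045 / 147 = 20.71, so 21 risers are needed.
Each riser is 3045/21 = 145 mm (≤ 147 mm).
Tread T = 636 − 2 × 145 = 346 mm (≥ 276 mm).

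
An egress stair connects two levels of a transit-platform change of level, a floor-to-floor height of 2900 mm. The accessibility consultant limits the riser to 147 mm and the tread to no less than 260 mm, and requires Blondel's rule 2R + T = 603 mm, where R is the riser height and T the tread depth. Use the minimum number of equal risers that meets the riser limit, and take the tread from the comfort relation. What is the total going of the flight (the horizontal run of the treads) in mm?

2900 / 147 = 19.73, so 20 risers are needed.
Riser R = 2900 / 20 = 145 mm, within the 147 mm limit.
T = 603 − 2·145 = 313 mm, which satisfies the 260 mm minimum.
Going = (20 − 1) × 313 = 5947 mm.

5947 mm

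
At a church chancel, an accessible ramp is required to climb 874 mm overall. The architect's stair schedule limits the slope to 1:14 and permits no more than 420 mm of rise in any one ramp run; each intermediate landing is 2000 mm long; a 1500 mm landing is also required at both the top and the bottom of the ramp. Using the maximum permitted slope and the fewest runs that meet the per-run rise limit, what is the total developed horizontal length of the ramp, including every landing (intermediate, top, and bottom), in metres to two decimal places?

19.24 m

874 / 420 = 2.081 → round up to 3 ramp runs. That means 2 intermediate landings.
Ramp run (horizontal) at 1:14: 874 × 14 = 12236 mm.
Intermediate landings: 2 × 2000 = 4000 mm.
Top and bottom landings: 2 × 1500 = 3000 mm.
Total = 12236 + 4000 + 3000 = 19236 mm.
= 19.24 m.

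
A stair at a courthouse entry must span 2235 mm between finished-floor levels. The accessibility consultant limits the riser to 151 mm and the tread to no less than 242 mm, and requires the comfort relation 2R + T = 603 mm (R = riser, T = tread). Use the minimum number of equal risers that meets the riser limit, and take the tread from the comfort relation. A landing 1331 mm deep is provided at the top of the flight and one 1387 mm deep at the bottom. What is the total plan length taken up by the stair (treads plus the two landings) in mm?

2235 / 151 = 14.801 → round up to 15 risers.
Each riser is 2235/15 = 149 mm (≤ 151 mm).
Tread T = 603 − 2 × 149 = 305 mm (≥ 242 mm).
Going = (15 − 1) × 305 = 4270 mm.
Add landings: 4270 + 1331 + 1387 = 6988 mm.

6988 mm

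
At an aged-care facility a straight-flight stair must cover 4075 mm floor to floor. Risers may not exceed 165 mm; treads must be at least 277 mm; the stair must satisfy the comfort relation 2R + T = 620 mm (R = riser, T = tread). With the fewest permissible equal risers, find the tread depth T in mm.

4075 / 165 = 24.70, so 25 risers are needed.
Each riser is 4075/25 = 163 mm (≤ 165 mm).
T = 620 − 2·163 = 294 mm, which satisfies the 277 mm minimum.

294 mm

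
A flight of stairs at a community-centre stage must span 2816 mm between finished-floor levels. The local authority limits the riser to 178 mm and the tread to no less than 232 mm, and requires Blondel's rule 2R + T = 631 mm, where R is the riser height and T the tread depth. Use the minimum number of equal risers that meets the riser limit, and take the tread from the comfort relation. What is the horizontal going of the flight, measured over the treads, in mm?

2816 / 178 = 15.82, so 16 risers are needed.
Each riser is 2816/16 = 176 mm (≤ 178 mm).
From 2R + T = 631: T = 631 − 352 = 279 mm.
16 risers give 15 treads; going = 15 × 279 = 4185 mm.

4185 mm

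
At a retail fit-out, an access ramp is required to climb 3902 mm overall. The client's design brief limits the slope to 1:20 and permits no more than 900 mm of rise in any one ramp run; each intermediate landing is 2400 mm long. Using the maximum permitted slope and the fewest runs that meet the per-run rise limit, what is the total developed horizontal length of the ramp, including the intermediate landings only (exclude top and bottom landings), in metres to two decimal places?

3902 / 900 = 4.34, so 5 ramp runs are needed. That means 4 intermediate landings.
Ramp run (horizontal) at 1:20: 3902 × 20 = 78040 mm.
Intermediate landings: 4 × 2400 = 9600 mm.
Developed length = 78040 + 9600 = 87640 mm.
= 87.64 m.

87.64 m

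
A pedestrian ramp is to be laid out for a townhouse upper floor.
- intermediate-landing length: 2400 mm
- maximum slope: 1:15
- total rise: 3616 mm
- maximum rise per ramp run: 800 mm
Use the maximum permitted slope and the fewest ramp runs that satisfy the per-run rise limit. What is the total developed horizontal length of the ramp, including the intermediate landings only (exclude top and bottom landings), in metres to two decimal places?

3616 / 800 = 4.52, so 5 ramp runs are needed. That means 4 intermediate landings.
Horizontal run for 3616 mm of rise at 1:15 is 3616 × 15 = 54240 mm.
Intermediate landings: 4 × 2400 = 9600 mm.
Total developed length = 54240 + 9600 = 63840 mm.
= 63.84 m.

63.84 m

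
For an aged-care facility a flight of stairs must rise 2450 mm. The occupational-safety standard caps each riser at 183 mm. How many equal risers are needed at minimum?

2450 / 183 = 13.39, so 14 risers are needed.

14 risers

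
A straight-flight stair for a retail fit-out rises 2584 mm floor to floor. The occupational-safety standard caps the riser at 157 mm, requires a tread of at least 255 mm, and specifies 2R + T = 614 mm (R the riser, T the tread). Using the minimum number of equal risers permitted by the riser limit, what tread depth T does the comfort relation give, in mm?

⌈2584/157⌉ = 17 risers.
R = 2584 ÷ 17 = 152 mm.
T = 614 − 2·152 = 310 mm, which satisfies the 255 mm minimum.

310 mm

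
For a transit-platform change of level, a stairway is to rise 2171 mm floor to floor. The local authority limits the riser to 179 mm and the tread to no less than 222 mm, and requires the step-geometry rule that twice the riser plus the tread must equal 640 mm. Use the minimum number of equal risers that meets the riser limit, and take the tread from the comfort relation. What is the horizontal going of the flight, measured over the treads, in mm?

⌈2171/179⌉ = 13 risers.
R = 2171 ÷ 13 = 167 mm.
Tread T = 640 − 2 × 167 = 306 mm (≥ 222 mm).
13 risers give 12 treads; going = 12 × 306 = 3672 mm.

3672 mm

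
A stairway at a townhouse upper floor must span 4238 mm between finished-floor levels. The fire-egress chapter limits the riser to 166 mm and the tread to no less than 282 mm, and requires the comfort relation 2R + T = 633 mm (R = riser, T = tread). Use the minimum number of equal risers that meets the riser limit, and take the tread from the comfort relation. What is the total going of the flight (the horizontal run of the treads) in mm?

7675 mm

⌈4238/166⌉ = 26 risers.
Each riser is 4238/26 = 163 mm (≤ 166 mm).
Tread T = 633 − 2 × 163 = 307 mm (≥ 282 mm).
Treads = 26 − 1 = 25; going = 25 × 307 = 7675 mm.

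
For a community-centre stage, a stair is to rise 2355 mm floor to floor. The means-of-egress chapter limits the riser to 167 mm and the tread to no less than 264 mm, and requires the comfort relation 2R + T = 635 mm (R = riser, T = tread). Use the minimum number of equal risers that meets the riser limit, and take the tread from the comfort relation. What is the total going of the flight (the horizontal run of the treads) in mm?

4494 mm

At most 167 each: 2355/167 = 14.10, giving 15 risers.
R = 2355 ÷ 15 = 157 mm.
From 2R + T = 635: T = 635 − 314 = 321 mm.
Treads = 15 − 1 = 14; going = 14 × 321 = 4494 mm.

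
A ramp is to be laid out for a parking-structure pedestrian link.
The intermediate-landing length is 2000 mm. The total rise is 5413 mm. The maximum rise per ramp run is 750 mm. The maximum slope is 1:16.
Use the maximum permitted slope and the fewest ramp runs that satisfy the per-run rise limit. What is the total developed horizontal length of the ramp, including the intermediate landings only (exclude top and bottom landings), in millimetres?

At most 750 each: 5413/750 = 7.22, giving 8 ramp runs. That means 7 intermediate landings.
Ramp run (horizontal) at 1:16: 5413 × 16 = 86608 mm.
Intermediate landings: 7 × 2000 = 14000 mm.
Total developed length = 86608 + 14000 = 100608 mm.

100608 mm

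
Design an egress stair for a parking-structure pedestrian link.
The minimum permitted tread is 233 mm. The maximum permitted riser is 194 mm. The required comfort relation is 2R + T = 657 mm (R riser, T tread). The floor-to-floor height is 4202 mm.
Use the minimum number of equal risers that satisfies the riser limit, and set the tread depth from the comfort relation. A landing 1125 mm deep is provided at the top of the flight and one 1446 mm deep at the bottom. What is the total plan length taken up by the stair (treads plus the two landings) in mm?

⌈4202/194⌉ = 22 risers.
Each riser is 4202/22 = 191 mm (≤ 194 mm).
From 2R + T = 657: T = 657 − 382 = 275 mm.
Going = (22 − 1) × 275 = 5775 mm.
Enclosure = 5775 + 1125 + 1446 = 8346 mm.

8346 mm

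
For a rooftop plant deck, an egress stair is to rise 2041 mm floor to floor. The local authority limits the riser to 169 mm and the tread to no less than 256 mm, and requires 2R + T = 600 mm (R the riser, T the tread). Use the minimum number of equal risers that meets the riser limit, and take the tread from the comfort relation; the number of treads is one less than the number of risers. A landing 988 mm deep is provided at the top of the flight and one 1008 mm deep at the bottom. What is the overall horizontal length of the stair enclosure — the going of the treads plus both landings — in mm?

At most 169 each: 2041/169 = 12.08, giving 13 risers.
Each riser is 2041/13 = 157 mm (≤ 169 mm).
From 2R + T = 600: T = 600 − 314 = 286 mm.
Going = (13 − 1) × 286 = 3432 mm.
Enclosure = 3432 + 988 + 1008 = 5428 mm.

5428 mm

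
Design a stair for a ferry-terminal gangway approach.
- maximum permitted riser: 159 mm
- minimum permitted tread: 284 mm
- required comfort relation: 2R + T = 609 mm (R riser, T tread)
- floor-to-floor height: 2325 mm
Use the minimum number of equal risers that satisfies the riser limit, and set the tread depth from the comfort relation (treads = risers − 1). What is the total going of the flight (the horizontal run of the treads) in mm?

2325 / 159 = 14.62, so 15 risers are needed.
R = 2325 ÷ 15 = 155 mm.
Tread T = 609 − 2 × 155 = 299 mm (≥ 284 mm).
15 risers give 14 treads; going = 14 × 299 = 4186 mm.

4186 mm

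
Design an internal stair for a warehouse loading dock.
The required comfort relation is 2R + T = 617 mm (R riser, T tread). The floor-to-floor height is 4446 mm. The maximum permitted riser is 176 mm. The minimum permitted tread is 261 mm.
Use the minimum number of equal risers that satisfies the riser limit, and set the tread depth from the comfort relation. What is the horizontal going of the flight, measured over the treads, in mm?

4446 / 176 = 25.26, so 26 risers are needed.
Riser R = 4446 / 26 = 171 mm, within the 176 mm limit.
T = 617 − 2·171 = 275 mm, which satisfies the 261 mm minimum.
Treads = 26 − 1 = 25; going = 25 × 275 = 6875 mm.

6875 mm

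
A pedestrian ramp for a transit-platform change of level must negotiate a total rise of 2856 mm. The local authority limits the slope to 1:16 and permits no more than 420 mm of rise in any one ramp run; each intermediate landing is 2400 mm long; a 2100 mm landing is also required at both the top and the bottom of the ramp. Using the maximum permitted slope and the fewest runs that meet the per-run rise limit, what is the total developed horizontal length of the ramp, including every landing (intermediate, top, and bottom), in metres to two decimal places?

64.30 m

2856 / 420 = 6.800 → round up to 7 ramp runs. That means 6 intermediate landings.
Ramp run (horizontal) at 1:16: 2856 × 16 = 45696 mm.
6 intermediate landings contribute 6 × 2400 = 14400 mm.
Top and bottom landings: 2 × 2100 = 4200 mm.
Total = 45696 + 14400 + 4200 = 64296 mm.
= 64.30 m.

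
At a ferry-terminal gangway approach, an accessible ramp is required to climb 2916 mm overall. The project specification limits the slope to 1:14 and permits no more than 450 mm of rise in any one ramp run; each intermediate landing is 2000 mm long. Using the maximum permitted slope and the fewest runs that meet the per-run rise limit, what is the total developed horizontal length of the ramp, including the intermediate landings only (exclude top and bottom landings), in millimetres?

52824 mm

⌈2916/450⌉ = 7 ramp runs. That means 6 intermediate landings.
Ramp run (horizontal) at 1:14: 2916 × 14 = 40824 mm.
6 intermediate landings contribute 6 × 2000 = 12000 mm.
Developed length = 40824 + 12000 = 52824 mm.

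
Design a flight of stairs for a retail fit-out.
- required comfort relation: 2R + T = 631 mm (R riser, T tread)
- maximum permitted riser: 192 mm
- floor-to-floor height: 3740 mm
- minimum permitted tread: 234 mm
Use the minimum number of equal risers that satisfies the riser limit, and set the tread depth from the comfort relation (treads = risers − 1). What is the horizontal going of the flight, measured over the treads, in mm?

⌈3740/192⌉ = 20 risers.
Each riser is 3740/20 = 187 mm (≤ 192 mm).
From 2R + T = 631: T = 631 − 374 = 257 mm.
Treads = 20 − 1 = 19; going = 19 × 257 = 4883 mm.

4883 mm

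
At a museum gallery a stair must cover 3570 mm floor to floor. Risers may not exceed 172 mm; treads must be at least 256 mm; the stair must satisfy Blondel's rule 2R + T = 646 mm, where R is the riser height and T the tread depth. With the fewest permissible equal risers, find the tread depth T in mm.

At most 172 each: 3570/172 = 20.76, giving 21 risers.
R = 3570 ÷ 21 = 170 mm.
From 2R + T = 646: T = 646 − 340 = 306 mm.

306 mm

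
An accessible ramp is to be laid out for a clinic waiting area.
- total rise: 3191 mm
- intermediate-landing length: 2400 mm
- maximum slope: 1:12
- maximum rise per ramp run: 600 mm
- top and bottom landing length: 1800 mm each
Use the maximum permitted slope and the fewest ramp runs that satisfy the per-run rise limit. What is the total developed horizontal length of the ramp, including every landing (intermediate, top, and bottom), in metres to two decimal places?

53.89 m

At most 600 each: 3191/600 = 5.32, giving 6 ramp runs. That means 5 intermediate landings.
Horizontal run for 3191 mm of rise at 1:12 is 3191 × 12 = 38292 mm.
Intermediate landings: 5 × 2400 = 12000 mm.
Top and bottom landings: 2 × 1800 = 3600 mm.
Total = 38292 + 12000 + 3600 = 53892 mm.
= 53.89 m.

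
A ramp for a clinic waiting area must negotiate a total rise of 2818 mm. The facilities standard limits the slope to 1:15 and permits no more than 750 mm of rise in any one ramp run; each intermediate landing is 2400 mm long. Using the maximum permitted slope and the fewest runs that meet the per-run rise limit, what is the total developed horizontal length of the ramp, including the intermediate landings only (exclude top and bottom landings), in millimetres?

49470 mm

2818 / 750 = 3.757 → round up to 4 ramp runs. That means 3 intermediate landings.
Horizontal run for 2818 mm of rise at 1:15 is 2818 × 15 = 42270 mm.
3 intermediate landings contribute 3 × 2400 = 7200 mm.
Developed length = 42270 + 7200 = 49470 mm.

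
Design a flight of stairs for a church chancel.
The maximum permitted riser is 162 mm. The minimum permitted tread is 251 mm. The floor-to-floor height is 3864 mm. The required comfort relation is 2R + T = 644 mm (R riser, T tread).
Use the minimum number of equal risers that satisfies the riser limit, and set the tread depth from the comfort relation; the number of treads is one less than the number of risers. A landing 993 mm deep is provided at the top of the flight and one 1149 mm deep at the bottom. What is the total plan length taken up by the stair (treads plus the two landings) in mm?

9548 mm

3864 / 162 = 23.852 → round up to 24 risers.
R = 3864 ÷ 24 = 161 mm.
Tread T = 644 − 2 × 161 = 322 mm (≥ 251 mm).
24 risers give 23 treads; going = 23 × 322 = 7406 mm.
Add landings: 7406 + 993 + 1149 = 9548 mm.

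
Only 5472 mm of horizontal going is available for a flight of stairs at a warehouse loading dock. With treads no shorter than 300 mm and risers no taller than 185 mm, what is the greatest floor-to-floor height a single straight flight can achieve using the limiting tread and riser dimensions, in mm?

3515 mm

5472 / 300 = 18.24, so 18 treads fit.
Risers = treads + 1 = 19.
Maximum height = 19 × 185 = 3515 mm.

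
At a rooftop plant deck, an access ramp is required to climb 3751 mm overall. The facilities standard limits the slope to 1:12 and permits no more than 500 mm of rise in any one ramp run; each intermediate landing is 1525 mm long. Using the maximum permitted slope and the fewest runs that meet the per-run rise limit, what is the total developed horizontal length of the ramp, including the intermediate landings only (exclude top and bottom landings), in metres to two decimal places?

55.69 m

3751 / 500 = 7.50, so 8 ramp runs are needed. That means 7 intermediate landings.
Horizontal run for 3751 mm of rise at 1:12 is 3751 × 12 = 45012 mm.
7 intermediate landings contribute 7 × 1525 = 10675 mm.
Total developed length = 45012 + 10675 = 55687 mm.
= 55.69 m.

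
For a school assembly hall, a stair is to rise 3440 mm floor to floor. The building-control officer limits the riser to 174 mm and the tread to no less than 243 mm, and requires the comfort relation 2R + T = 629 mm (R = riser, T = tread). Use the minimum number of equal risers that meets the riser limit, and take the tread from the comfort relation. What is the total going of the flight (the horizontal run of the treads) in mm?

⌈3440/174⌉ = 20 risers.
Each riser is 3440/20 = 172 mm (≤ 174 mm).
Tread T = 629 − 2 × 172 = 285 mm (≥ 243 mm).
Treads = 20 − 1 = 19; going = 19 × 285 = 5415 mm.

5415 mm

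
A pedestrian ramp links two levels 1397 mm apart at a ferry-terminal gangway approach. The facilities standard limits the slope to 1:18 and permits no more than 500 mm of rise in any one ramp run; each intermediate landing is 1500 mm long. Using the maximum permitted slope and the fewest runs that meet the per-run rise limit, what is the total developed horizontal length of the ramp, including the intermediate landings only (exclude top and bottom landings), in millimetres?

1397 / 500 = 2.794 → round up to 3 ramp runs. That means 2 intermediate landings.
Horizontal run for 1397 mm of rise at 1:18 is 1397 × 18 = 25146 mm.
Intermediate landings: 2 × 1500 = 3000 mm.
Total developed length = 25146 + 3000 = 28146 mm.

28146 mm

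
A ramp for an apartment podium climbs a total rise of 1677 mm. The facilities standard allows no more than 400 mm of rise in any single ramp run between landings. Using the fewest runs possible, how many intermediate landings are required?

At most 400 each: 1677/400 = 4.19, giving 5 ramp runs.
5 runs are separated by 4 intermediate landings.

4 intermediate landings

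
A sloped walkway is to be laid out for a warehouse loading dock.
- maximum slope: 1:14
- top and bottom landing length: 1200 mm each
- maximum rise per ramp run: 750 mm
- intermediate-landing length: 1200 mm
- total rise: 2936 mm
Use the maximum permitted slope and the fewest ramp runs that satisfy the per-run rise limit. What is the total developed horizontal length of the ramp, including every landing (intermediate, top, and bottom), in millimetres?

47104 mm

2936 / 750 = 3.915 → round up to 4 ramp runs. That means 3 intermediate landings.
Horizontal run for 2936 mm of rise at 1:14 is 2936 × 14 = 41104 mm.
3 intermediate landings contribute 3 × 1200 = 3600 mm.
Top and bottom landings: 2 × 1200 = 2400 mm.
Total = 41104 + 3600 + 2400 = 47104 mm.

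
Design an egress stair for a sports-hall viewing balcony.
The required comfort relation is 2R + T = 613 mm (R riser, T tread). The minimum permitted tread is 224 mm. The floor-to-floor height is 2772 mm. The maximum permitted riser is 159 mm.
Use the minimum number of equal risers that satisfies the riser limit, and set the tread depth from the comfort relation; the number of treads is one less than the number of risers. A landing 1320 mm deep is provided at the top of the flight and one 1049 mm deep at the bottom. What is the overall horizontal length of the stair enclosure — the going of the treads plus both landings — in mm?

7554 mm

2772 / 159 = 17.43, so 18 risers are needed.
Riser R = 2772 / 18 = 154 mm, within the 159 mm limit.
Tread T = 613 − 2 × 154 = 305 mm (≥ 224 mm).
Treads = 18 − 1 = 17; going = 17 × 305 = 5185 mm.
Enclosure = 5185 + 1320 + 1049 = 7554 mm.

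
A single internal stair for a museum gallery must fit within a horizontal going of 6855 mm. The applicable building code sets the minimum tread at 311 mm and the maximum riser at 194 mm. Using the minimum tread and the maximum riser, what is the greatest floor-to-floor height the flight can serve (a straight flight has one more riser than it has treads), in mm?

4462 mm

Treads that fit: ⌊6855 / 311⌋ = 22.
Risers = treads + 1 = 23.
Maximum height = 23 × 194 = 4462 mm.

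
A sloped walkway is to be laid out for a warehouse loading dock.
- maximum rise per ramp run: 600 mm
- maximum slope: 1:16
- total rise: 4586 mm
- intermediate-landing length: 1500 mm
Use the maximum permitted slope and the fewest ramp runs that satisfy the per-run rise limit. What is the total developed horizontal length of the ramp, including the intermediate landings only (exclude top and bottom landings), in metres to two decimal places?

83.88 m

4586 / 600 = 7.64, so 8 ramp runs are needed. That means 7 intermediate landings.
Ramp run (horizontal) at 1:16: 4586 × 16 = 73376 mm.
7 intermediate landings contribute 7 × 1500 = 10500 mm.
Developed length = 73376 + 10500 = 83876 mm.
= 83.88 m.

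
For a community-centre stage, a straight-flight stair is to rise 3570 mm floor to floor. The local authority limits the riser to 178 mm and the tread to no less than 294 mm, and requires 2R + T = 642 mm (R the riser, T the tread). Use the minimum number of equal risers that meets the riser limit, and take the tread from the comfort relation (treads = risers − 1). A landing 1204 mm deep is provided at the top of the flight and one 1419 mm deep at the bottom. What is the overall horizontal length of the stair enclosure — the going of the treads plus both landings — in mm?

8663 mm

3570 / 178 = 20.056 → round up to 21 risers.
R = 3570 ÷ 21 = 170 mm.
From 2R + T = 642: T = 642 − 340 = 302 mm.
21 risers give 20 treads; going = 20 × 302 = 6040 mm.
Enclosure = 6040 + 1204 + 1419 = 8663 mm.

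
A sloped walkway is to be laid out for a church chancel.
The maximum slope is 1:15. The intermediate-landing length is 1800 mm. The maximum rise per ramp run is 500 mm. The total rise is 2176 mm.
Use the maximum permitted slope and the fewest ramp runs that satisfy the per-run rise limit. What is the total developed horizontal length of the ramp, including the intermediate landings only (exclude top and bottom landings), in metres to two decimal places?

2176 / 500 = 4.35, so 5 ramp runs are needed. That means 4 intermediate landings.
Horizontal run for 2176 mm of rise at 1:15 is 2176 × 15 = 32640 mm.
Intermediate landings: 4 × 1800 = 7200 mm.
Total developed length = 32640 + 7200 = 39840 mm.
= 39.84 m.

39.84 m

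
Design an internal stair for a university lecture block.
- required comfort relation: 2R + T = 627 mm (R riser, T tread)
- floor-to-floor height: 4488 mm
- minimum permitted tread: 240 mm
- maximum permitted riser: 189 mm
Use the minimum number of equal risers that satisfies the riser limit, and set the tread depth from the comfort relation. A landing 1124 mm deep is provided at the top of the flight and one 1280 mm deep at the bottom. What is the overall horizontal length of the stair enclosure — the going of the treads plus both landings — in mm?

⌈4488/189⌉ = 24 risers.
Each riser is 4488/24 = 187 mm (≤ 189 mm).
T = 627 − 2·187 = 253 mm, which satisfies the 240 mm minimum.
Treads = 24 − 1 = 23; going = 23 × 253 = 5819 mm.
Enclosure = 5819 + 1124 + 1280 = 8223 mm.

8223 mm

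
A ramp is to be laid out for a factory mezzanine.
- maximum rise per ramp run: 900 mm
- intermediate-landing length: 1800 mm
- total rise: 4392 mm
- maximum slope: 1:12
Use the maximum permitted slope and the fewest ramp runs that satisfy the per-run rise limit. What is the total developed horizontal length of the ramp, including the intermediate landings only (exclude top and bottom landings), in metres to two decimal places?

59.90 m

4392 / 900 = 4.880 → round up to 5 ramp runs. That means 4 intermediate landings.
Horizontal run for 4392 mm of rise at 1:12 is 4392 × 12 = 52704 mm.
4 intermediate landings contribute 4 × 1800 = 7200 mm.
Total developed length = 52704 + 7200 = 59904 mm.
= 59.90 m.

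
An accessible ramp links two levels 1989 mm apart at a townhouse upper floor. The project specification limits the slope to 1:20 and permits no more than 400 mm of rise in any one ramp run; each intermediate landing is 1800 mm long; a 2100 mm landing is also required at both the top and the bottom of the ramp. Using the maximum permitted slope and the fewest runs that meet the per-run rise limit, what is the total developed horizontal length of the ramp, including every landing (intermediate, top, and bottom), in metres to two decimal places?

51.18 m

1989 / 400 = 4.97, so 5 ramp runs are needed. That means 4 intermediate landings.
Horizontal run for 1989 mm of rise at 1:20 is 1989 × 20 = 39780 mm.
Intermediate landings: 4 × 1800 = 7200 mm.
Top and bottom landings: 2 × 2100 = 4200 mm.
Total = 39780 + 7200 + 4200 = 51180 mm.
= 51.18 m.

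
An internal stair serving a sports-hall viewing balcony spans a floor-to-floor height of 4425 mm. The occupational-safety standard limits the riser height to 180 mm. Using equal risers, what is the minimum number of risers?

25 risers

4425 / 180 = 24.583 → round up to 25 risers.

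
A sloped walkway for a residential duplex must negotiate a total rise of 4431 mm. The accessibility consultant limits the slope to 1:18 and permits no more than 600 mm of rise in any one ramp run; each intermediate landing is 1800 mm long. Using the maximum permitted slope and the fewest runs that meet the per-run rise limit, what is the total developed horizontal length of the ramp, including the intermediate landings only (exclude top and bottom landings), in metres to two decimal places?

92.36 m

At most 600 each: 4431/600 = 7.38, giving 8 ramp runs. That means 7 intermediate landings.
Ramp run (horizontal) at 1:18: 4431 × 18 = 79758 mm.
7 intermediate landings contribute 7 × 1800 = 12600 mm.
Total developed length = 79758 + 12600 = 92358 mm.
= 92.36 m.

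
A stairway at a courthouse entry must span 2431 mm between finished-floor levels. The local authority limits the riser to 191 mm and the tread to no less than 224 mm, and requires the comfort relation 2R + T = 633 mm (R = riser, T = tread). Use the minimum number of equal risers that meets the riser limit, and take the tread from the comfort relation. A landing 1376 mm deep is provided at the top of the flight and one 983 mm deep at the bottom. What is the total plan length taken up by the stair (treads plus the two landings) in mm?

At most 191 each: 2431/191 = 12.73, giving 13 risers.
Riser R = 2431 / 13 = 187 mm, within the 191 mm limit.
T = 633 − 2·187 = 259 mm, which satisfies the 224 mm minimum.
Going = (13 − 1) × 259 = 3108 mm.
Add landings: 3108 + 1376 + 983 = 5467 mm.

5467 mm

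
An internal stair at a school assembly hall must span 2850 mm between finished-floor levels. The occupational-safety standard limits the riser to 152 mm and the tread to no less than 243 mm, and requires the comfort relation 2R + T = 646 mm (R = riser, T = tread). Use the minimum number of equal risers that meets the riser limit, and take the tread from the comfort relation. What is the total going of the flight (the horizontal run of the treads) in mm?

6228 mm

At most 152 each: 2850/152 = 18.75, giving 19 risers.
Riser R = 2850 / 19 = 150 mm, within the 152 mm limit.
From 2R + T = 646: T = 646 − 300 = 346 mm.
19 risers give 18 treads; going = 18 × 346 = 6228 mm.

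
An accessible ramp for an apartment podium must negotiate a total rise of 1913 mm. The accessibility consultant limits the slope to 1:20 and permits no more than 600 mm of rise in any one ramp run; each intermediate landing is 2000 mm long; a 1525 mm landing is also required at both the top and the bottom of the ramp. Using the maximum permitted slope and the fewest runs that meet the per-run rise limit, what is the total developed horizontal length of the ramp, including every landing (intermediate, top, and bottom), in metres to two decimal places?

⌈1913/600⌉ = 4 ramp runs. That means 3 intermediate landings.
Horizontal run for 1913 mm of rise at 1:20 is 1913 × 20 = 38260 mm.
Intermediate landings: 3 × 2000 = 6000 mm.
Top and bottom landings: 2 × 1525 = 3050 mm.
Total = 38260 + 6000 + 3050 = 47310 mm.
= 47.31 m.

47.31 m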